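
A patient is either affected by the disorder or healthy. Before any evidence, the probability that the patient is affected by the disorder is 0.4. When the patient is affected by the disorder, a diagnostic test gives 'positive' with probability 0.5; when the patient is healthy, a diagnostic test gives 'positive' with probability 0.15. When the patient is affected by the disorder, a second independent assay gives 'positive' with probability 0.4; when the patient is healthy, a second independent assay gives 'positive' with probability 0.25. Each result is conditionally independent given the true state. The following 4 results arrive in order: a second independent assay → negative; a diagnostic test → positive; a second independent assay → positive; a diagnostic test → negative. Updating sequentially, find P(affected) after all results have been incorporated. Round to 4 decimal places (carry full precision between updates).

After a second independent assay='negative': P(affected) = 0.6·0.4000 / (0.6·0.4000 + 0.75·0.6000) ≈ 0.3478
After a diagnostic test='positive': P(affected) = 0.5·0.3478 / (0.5·0.3478 + 0.15·0.6522) ≈ 0.6400
After a second independent assay='positive': P(affected) = 0.4·0.6400 / (0.4·0.6400 + 0.25·0.3600) ≈ 0.7399
After a diagnostic test='negative': P(affected) = 0.5·0.7399 / (0.5·0.7399 + 0.85·0.2601) ≈ 0.6259

0.6259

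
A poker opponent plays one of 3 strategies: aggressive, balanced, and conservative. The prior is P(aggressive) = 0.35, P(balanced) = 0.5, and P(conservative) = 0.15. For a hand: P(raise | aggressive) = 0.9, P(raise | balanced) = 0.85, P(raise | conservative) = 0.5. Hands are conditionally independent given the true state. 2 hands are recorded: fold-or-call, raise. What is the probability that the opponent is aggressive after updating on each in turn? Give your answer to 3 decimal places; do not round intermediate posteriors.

0.237

Each posterior becomes the prior for the next update.
After 'fold-or-call': normaliser = 0.1·0.3500 + 0.15·0.5000 + 0.5·0.1500; P(aggressive) ≈ 0.1892, P(balanced) ≈ 0.4054, P(conservative) ≈ 0.4054
After 'raise': normaliser = 0.9·0.1892 + 0.85·0.4054 + 0.5·0.4054; P(aggressive) ≈ 0.2373, P(balanced) ≈ 0.4802, P(conservative) ≈ 0.2825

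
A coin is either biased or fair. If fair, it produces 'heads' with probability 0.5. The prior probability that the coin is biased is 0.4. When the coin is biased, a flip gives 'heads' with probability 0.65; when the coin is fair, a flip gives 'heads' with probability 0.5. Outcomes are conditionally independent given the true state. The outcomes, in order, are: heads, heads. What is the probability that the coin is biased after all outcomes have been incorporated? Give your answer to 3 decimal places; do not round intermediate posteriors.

After 'heads': P(biased) = 0.65·0.4000 / (0.65·0.4000 + 0.5·0.6000) ≈ 0.4643
After 'heads': P(biased) = 0.65·0.4643 / (0.65·0.4643 + 0.5·0.5357) ≈ 0.5298

0.530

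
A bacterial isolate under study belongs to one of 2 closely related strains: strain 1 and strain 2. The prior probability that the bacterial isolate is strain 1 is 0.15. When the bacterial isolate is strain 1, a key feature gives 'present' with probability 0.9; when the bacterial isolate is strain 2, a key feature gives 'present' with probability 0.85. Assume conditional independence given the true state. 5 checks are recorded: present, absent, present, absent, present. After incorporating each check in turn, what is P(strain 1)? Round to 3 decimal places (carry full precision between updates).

0.085

After 'present': P(strain 1) = 0.9·0.1500 / (0.9·0.1500 + 0.85·0.8500) ≈ 0.1574
After 'absent': P(strain 1) = 0.1·0.1574 / (0.1·0.1574 + 0.15·0.8426) ≈ 0.1108
After 'present': P(strain 1) = 0.9·0.1108 / (0.9·0.1108 + 0.85·0.8892) ≈ 0.1165
After 'absent': P(strain 1) = 0.1·0.1165 / (0.1·0.1165 + 0.15·0.8835) ≈ 0.0808
After 'present': P(strain 1) = 0.9·0.0808 / (0.9·0.0808 + 0.85·0.9192) ≈ 0.0852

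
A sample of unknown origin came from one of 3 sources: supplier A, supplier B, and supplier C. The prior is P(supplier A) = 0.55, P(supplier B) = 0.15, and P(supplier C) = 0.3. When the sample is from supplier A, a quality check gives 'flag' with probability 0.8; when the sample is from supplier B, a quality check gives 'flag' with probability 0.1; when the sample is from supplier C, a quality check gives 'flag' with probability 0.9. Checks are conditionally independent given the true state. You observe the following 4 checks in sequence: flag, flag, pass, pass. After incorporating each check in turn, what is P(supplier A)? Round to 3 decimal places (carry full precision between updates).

Apply Bayes' rule sequentially, carrying P(supplier A) forward.
After 'flag': normaliser = 0.8·0.5500 + 0.1·0.1500 + 0.9·0.3000; P(supplier A) ≈ 0.6069, P(supplier B) ≈ 0.0207, P(supplier C) ≈ 0.3724
After 'flag': normaliser = 0.8·0.6069 + 0.1·0.0207 + 0.9·0.3724; P(supplier A) ≈ 0.5901, P(supplier B) ≈ 0.0025, P(supplier C) ≈ 0.4074
After 'pass': normaliser = 0.2·0.5901 + 0.9·0.0025 + 0.1·0.4074; P(supplier A) ≈ 0.7330, P(supplier B) ≈ 0.0141, P(supplier C) ≈ 0.2530
After 'pass': normaliser = 0.2·0.7330 + 0.9·0.0141 + 0.1·0.2530; P(supplier A) ≈ 0.7944, P(supplier B) ≈ 0.0685, P(supplier C) ≈ 0.1371

0.794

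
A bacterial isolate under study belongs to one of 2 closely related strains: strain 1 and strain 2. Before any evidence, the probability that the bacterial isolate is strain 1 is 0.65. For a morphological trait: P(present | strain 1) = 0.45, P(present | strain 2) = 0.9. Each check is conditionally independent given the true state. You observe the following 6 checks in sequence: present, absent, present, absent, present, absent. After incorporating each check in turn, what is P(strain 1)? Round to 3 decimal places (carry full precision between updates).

0.975

Each posterior becomes the prior for the next update.
After 'present': P(strain 1) = 0.45·0.6500 / (0.45·0.6500 + 0.9·0.3500) ≈ 0.4815
After 'absent': P(strain 1) = 0.55·0.4815 / (0.55·0.4815 + 0.1·0.5185) ≈ 0.8363
After 'present': P(strain 1) = 0.45·0.8363 / (0.45·0.8363 + 0.9·0.1637) ≈ 0.7186
After 'absent': P(strain 1) = 0.55·0.7186 / (0.55·0.7186 + 0.1·0.2814) ≈ 0.9335
After 'present': P(strain 1) = 0.45·0.9335 / (0.45·0.9335 + 0.9·0.0665) ≈ 0.8753
After 'absent': P(strain 1) = 0.55·0.8753 / (0.55·0.8753 + 0.1·0.1247) ≈ 0.9748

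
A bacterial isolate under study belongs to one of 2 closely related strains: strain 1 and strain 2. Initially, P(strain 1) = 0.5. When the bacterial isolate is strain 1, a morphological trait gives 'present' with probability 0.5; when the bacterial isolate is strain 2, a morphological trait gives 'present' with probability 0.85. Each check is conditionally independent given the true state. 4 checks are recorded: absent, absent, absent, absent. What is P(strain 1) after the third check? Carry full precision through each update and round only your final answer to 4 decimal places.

0.9737

After 'absent': P(strain 1) = 0.5·0.5000 / (0.5·0.5000 + 0.15·0.5000) ≈ 0.7692
After 'absent': P(strain 1) = 0.5·0.7692 / (0.5·0.7692 + 0.15·0.2308) ≈ 0.9174
After 'absent': P(strain 1) = 0.5·0.9174 / (0.5·0.9174 + 0.15·0.0826) ≈ 0.9737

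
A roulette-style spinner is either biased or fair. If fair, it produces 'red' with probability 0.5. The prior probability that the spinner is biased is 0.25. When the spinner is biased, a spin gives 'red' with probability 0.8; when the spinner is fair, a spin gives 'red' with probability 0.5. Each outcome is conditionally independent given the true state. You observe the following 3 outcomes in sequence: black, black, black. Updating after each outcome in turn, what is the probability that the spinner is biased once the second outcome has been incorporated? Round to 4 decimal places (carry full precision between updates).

0.0506

After 'black': P(biased) = 0.2·0.2500 / (0.2·0.2500 + 0.5·0.7500) ≈ 0.1176
After 'black': P(biased) = 0.2·0.1176 / (0.2·0.1176 + 0.5·0.8824) ≈ 0.0506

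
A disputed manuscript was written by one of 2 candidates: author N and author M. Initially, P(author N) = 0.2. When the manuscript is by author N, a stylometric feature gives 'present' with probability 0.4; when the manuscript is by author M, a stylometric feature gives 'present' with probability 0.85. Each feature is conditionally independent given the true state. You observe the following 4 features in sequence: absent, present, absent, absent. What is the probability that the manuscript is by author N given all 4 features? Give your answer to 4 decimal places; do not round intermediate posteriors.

0.8828

After 'absent': P(author N) = 0.6·0.2000 / (0.6·0.2000 + 0.15·0.8000) ≈ 0.5000
After 'present': P(author N) = 0.4·0.5000 / (0.4·0.5000 + 0.85·0.5000) ≈ 0.3200
After 'absent': P(author N) = 0.6·0.3200 / (0.6·0.3200 + 0.15·0.6800) ≈ 0.6531
After 'absent': P(author N) = 0.6·0.6531 / (0.6·0.6531 + 0.15·0.3469) ≈ 0.8828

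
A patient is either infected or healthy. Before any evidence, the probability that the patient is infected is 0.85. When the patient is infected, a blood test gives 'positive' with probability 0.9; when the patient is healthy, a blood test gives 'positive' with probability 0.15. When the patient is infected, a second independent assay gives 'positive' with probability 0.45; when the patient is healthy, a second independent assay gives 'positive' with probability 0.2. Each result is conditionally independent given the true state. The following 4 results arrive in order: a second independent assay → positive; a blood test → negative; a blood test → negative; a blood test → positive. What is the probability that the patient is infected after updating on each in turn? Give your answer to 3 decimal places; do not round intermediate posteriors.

After a second independent assay='positive': P(infected) = 0.45·0.8500 / (0.45·0.8500 + 0.2·0.1500) ≈ 0.9273
After a blood test='negative': P(infected) = 0.1·0.9273 / (0.1·0.9273 + 0.85·0.0727) ≈ 0.6000
After a blood test='negative': P(infected) = 0.1·0.6000 / (0.1·0.6000 + 0.85·0.4000) ≈ 0.1500
After a blood test='positive': P(infected) = 0.9·0.1500 / (0.9·0.1500 + 0.15·0.8500) ≈ 0.5143

0.514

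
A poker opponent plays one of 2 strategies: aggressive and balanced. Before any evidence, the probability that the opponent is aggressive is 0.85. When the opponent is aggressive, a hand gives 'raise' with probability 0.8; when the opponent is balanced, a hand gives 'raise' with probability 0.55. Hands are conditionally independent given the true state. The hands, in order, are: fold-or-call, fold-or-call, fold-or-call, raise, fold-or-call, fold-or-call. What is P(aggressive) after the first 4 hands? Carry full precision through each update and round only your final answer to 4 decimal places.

After 'fold-or-call': P(aggressive) = 0.2·0.8500 / (0.2·0.8500 + 0.45·0.1500) ≈ 0.7158
After 'fold-or-call': P(aggressive) = 0.2·0.7158 / (0.2·0.7158 + 0.45·0.2842) ≈ 0.5282
After 'fold-or-call': P(aggressive) = 0.2·0.5282 / (0.2·0.5282 + 0.45·0.4718) ≈ 0.3322
After 'raise': P(aggressive) = 0.8·0.3322 / (0.8·0.3322 + 0.55·0.6678) ≈ 0.4198

0.4198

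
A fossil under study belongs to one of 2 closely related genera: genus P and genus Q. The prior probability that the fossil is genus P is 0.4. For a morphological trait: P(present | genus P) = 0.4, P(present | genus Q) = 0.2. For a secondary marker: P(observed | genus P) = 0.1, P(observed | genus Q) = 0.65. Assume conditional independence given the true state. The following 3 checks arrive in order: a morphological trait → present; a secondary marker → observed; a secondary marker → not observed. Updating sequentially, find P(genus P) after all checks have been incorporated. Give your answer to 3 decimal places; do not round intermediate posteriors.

After a morphological trait='present': P(genus P) = 0.4·0.4000 / (0.4·0.4000 + 0.2·0.6000) ≈ 0.5714
After a secondary marker='observed': P(genus P) = 0.1·0.5714 / (0.1·0.5714 + 0.65·0.4286) ≈ 0.1702
After a secondary marker='not observed': P(genus P) = 0.9·0.1702 / (0.9·0.1702 + 0.35·0.8298) ≈ 0.3453

0.345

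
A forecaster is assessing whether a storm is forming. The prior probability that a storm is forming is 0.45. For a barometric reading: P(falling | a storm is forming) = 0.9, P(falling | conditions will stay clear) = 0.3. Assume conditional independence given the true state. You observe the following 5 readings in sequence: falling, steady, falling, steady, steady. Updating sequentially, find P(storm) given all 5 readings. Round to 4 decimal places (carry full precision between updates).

After 'falling': P(storm) = 0.9·0.4500 / (0.9·0.4500 + 0.3·0.5500) ≈ 0.7105
After 'steady': P(storm) = 0.1·0.7105 / (0.1·0.7105 + 0.7·0.2895) ≈ 0.2596
After 'falling': P(storm) = 0.9·0.2596 / (0.9·0.2596 + 0.3·0.7404) ≈ 0.5127
After 'steady': P(storm) = 0.1·0.5127 / (0.1·0.5127 + 0.7·0.4873) ≈ 0.1306
After 'steady': P(storm) = 0.1·0.1306 / (0.1·0.1306 + 0.7·0.8694) ≈ 0.0210

0.0210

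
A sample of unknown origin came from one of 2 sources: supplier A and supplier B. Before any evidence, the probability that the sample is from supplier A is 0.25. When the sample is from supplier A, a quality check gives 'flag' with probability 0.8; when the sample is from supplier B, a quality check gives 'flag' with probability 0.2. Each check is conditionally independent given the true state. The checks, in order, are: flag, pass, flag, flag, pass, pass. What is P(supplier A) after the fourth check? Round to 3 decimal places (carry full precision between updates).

After 'flag': P(supplier A) = 0.8·0.2500 / (0.8·0.2500 + 0.2·0.7500) ≈ 0.5714
After 'pass': P(supplier A) = 0.2·0.5714 / (0.2·0.5714 + 0.8·0.4286) ≈ 0.2500
After 'flag': P(supplier A) = 0.8·0.2500 / (0.8·0.2500 + 0.2·0.7500) ≈ 0.5714
After 'flag': P(supplier A) = 0.8·0.5714 / (0.8·0.5714 + 0.2·0.4286) ≈ 0.8421

0.842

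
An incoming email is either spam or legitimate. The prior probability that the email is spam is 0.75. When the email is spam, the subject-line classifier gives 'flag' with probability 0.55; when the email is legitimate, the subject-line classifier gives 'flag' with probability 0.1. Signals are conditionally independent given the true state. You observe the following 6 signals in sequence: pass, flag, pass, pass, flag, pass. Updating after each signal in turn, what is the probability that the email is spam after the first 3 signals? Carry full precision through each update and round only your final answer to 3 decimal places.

Each posterior becomes the prior for the next update.
After 'pass': P(spam) = 0.45·0.7500 / (0.45·0.7500 + 0.9·0.2500) ≈ 0.6000
After 'flag': P(spam) = 0.55·0.6000 / (0.55·0.6000 + 0.1·0.4000) ≈ 0.8919
After 'pass': P(spam) = 0.45·0.8919 / (0.45·0.8919 + 0.9·0.1081) ≈ 0.8049

0.805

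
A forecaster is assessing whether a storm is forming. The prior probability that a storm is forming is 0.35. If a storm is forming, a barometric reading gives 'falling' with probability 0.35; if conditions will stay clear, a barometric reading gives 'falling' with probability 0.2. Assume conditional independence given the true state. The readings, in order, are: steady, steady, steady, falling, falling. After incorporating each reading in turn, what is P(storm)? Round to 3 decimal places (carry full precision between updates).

Each posterior becomes the prior for the next update.
After 'steady': P(storm) = 0.65·0.3500 / (0.65·0.3500 + 0.8·0.6500) ≈ 0.3043
After 'steady': P(storm) = 0.65·0.3043 / (0.65·0.3043 + 0.8·0.6957) ≈ 0.2622
After 'steady': P(storm) = 0.65·0.2622 / (0.65·0.2622 + 0.8·0.7378) ≈ 0.2241
After 'falling': P(storm) = 0.35·0.2241 / (0.35·0.2241 + 0.2·0.7759) ≈ 0.3357
After 'falling': P(storm) = 0.35·0.3357 / (0.35·0.3357 + 0.2·0.6643) ≈ 0.4694

0.469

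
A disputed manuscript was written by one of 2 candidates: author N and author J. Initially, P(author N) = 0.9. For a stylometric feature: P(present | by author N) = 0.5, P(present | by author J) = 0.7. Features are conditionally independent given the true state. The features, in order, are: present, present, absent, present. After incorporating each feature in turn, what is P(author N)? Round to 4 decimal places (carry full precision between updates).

After 'present': P(author N) = 0.5·0.9000 / (0.5·0.9000 + 0.7·0.1000) ≈ 0.8654
After 'present': P(author N) = 0.5·0.8654 / (0.5·0.8654 + 0.7·0.1346) ≈ 0.8212
After 'absent': P(author N) = 0.5·0.8212 / (0.5·0.8212 + 0.3·0.1788) ≈ 0.8844
After 'present': P(author N) = 0.5·0.8844 / (0.5·0.8844 + 0.7·0.1156) ≈ 0.8454

0.8454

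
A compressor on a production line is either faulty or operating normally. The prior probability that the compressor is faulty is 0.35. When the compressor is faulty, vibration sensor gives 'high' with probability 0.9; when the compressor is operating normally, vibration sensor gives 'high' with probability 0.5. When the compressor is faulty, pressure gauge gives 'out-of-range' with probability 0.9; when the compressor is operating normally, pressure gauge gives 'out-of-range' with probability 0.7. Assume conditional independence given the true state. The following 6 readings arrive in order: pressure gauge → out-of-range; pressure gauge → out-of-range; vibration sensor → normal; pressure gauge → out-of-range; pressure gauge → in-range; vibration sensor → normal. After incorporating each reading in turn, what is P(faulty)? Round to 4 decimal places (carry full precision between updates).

0.0150

After pressure gauge='out-of-range': P(faulty) = 0.9·0.3500 / (0.9·0.3500 + 0.7·0.6500) ≈ 0.4091
After pressure gauge='out-of-range': P(faulty) = 0.9·0.4091 / (0.9·0.4091 + 0.7·0.5909) ≈ 0.4709
After vibration sensor='normal': P(faulty) = 0.1·0.4709 / (0.1·0.4709 + 0.5·0.5291) ≈ 0.1511
After pressure gauge='out-of-range': P(faulty) = 0.9·0.1511 / (0.9·0.1511 + 0.7·0.8489) ≈ 0.1863
After pressure gauge='in-range': P(faulty) = 0.1·0.1863 / (0.1·0.1863 + 0.3·0.8137) ≈ 0.0709
After vibration sensor='normal': P(faulty) = 0.1·0.0709 / (0.1·0.0709 + 0.5·0.9291) ≈ 0.0150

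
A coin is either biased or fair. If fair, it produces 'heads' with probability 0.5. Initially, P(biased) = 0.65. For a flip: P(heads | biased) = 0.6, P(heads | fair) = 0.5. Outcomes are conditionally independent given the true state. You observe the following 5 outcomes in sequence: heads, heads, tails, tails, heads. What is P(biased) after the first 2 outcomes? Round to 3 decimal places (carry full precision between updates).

After 'heads': P(biased) = 0.6·0.6500 / (0.6·0.6500 + 0.5·0.3500) ≈ 0.6903
After 'heads': P(biased) = 0.6·0.6903 / (0.6·0.6903 + 0.5·0.3097) ≈ 0.7278

0.728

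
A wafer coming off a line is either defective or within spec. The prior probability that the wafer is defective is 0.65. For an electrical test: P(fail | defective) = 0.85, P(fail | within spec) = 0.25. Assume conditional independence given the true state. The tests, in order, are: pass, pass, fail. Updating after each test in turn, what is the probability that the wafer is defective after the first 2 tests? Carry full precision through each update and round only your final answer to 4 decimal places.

After 'pass': P(defective) = 0.15·0.6500 / (0.15·0.6500 + 0.75·0.3500) ≈ 0.2708
After 'pass': P(defective) = 0.15·0.2708 / (0.15·0.2708 + 0.75·0.7292) ≈ 0.0691

0.0691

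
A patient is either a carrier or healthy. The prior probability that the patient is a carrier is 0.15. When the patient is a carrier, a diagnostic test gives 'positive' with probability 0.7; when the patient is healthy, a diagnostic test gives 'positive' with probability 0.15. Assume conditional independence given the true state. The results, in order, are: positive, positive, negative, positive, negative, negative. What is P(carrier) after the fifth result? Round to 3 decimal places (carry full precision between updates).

0.691

After 'positive': P(carrier) = 0.7·0.1500 / (0.7·0.1500 + 0.15·0.8500) ≈ 0.4516
After 'positive': P(carrier) = 0.7·0.4516 / (0.7·0.4516 + 0.15·0.5484) ≈ 0.7935
After 'negative': P(carrier) = 0.3·0.7935 / (0.3·0.7935 + 0.85·0.2065) ≈ 0.5756
After 'positive': P(carrier) = 0.7·0.5756 / (0.7·0.5756 + 0.15·0.4244) ≈ 0.8636
After 'negative': P(carrier) = 0.3·0.8636 / (0.3·0.8636 + 0.85·0.1364) ≈ 0.6908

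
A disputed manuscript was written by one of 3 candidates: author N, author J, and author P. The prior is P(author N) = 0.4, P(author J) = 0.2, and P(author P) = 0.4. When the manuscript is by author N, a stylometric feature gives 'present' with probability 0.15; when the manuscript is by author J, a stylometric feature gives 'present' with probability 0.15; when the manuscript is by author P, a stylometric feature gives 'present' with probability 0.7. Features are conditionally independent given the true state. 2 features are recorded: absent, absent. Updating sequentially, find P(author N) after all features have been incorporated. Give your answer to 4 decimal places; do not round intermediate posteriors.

After 'absent': normaliser = 0.85·0.4000 + 0.85·0.2000 + 0.3·0.4000; P(author N) ≈ 0.5397, P(author J) ≈ 0.2698, P(author P) ≈ 0.1905
After 'absent': normaliser = 0.85·0.5397 + 0.85·0.2698 + 0.3·0.1905; P(author N) ≈ 0.6155, P(author J) ≈ 0.3078, P(author P) ≈ 0.0767

0.6155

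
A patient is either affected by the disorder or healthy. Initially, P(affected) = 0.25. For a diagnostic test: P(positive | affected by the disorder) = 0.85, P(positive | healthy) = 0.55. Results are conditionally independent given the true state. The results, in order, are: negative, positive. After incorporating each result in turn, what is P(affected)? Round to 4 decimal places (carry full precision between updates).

Each posterior becomes the prior for the next update.
After 'negative': P(affected) = 0.15·0.2500 / (0.15·0.2500 + 0.45·0.7500) ≈ 0.1000
After 'positive': P(affected) = 0.85·0.1000 / (0.85·0.1000 + 0.55·0.9000) ≈ 0.1466

0.1466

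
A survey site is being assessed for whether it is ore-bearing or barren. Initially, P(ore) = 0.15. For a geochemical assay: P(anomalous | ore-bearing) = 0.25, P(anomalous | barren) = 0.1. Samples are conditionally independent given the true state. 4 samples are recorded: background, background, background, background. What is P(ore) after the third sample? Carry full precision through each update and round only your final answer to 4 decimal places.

0.0927

Each posterior becomes the prior for the next update.
After 'background': P(ore) = 0.75·0.1500 / (0.75·0.1500 + 0.9·0.8500) ≈ 0.1282
After 'background': P(ore) = 0.75·0.1282 / (0.75·0.1282 + 0.9·0.8718) ≈ 0.1092
After 'background': P(ore) = 0.75·0.1092 / (0.75·0.1092 + 0.9·0.8908) ≈ 0.0927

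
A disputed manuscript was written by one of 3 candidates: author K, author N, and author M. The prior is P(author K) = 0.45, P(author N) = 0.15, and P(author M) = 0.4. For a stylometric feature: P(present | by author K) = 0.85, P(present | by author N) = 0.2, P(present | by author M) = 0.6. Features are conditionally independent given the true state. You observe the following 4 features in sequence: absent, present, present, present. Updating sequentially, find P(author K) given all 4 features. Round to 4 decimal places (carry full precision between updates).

0.5385

After 'absent': normaliser = 0.15·0.4500 + 0.8·0.1500 + 0.4·0.4000; P(author K) ≈ 0.1942, P(author N) ≈ 0.3453, P(author M) ≈ 0.4604
After 'present': normaliser = 0.85·0.1942 + 0.2·0.3453 + 0.6·0.4604; P(author K) ≈ 0.3235, P(author N) ≈ 0.1353, P(author M) ≈ 0.5412
After 'present': normaliser = 0.85·0.3235 + 0.2·0.1353 + 0.6·0.5412; P(author K) ≈ 0.4387, P(author N) ≈ 0.0432, P(author M) ≈ 0.5181
After 'present': normaliser = 0.85·0.4387 + 0.2·0.0432 + 0.6·0.5181; P(author K) ≈ 0.5385, P(author N) ≈ 0.0125, P(author M) ≈ 0.4490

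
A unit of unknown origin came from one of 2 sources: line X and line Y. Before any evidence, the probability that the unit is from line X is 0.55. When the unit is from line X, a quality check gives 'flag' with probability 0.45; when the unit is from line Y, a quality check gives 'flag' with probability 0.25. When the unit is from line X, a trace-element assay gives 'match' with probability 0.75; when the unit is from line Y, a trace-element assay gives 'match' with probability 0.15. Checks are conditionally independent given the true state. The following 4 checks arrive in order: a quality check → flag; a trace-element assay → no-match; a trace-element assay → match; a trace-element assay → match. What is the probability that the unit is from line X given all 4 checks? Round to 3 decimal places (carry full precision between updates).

0.942

Each posterior becomes the prior for the next update.
After a quality check='flag': P(line X) = 0.45·0.5500 / (0.45·0.5500 + 0.25·0.4500) ≈ 0.6875
After a trace-element assay='no-match': P(line X) = 0.25·0.6875 / (0.25·0.6875 + 0.85·0.3125) ≈ 0.3929
After a trace-element assay='match': P(line X) = 0.75·0.3929 / (0.75·0.3929 + 0.15·0.6071) ≈ 0.7639
After a trace-element assay='match': P(line X) = 0.75·0.7639 / (0.75·0.7639 + 0.15·0.2361) ≈ 0.9418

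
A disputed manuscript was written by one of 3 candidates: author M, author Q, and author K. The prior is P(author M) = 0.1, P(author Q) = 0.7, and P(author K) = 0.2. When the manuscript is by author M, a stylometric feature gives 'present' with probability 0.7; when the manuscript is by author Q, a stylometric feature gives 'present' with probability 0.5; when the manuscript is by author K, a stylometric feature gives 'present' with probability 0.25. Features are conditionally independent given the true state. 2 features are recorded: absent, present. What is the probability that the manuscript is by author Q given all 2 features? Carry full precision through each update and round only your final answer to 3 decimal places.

After 'absent': normaliser = 0.3·0.1000 + 0.5·0.7000 + 0.75·0.2000; P(author M) ≈ 0.0566, P(author Q) ≈ 0.6604, P(author K) ≈ 0.2830
After 'present': normaliser = 0.7·0.0566 + 0.5·0.6604 + 0.25·0.2830; P(author M) ≈ 0.0899, P(author Q) ≈ 0.7495, P(author K) ≈ 0.1606

0.749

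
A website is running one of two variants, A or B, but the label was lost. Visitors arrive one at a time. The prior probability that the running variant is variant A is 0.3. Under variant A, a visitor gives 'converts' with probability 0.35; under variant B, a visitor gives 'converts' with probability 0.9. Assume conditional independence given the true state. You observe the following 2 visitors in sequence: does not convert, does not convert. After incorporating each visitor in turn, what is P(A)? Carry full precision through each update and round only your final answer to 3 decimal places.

After 'does not convert': P(A) = 0.65·0.3000 / (0.65·0.3000 + 0.1·0.7000) ≈ 0.7358
After 'does not convert': P(A) = 0.65·0.7358 / (0.65·0.7358 + 0.1·0.2642) ≈ 0.9477

0.948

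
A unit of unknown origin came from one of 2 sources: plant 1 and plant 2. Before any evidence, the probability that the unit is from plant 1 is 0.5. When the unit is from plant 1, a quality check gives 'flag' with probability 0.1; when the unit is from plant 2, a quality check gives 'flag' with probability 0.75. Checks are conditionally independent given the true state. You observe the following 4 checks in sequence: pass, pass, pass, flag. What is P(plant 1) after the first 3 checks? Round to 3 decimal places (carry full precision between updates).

After 'pass': P(plant 1) = 0.9·0.5000 / (0.9·0.5000 + 0.25·0.5000) ≈ 0.7826
After 'pass': P(plant 1) = 0.9·0.7826 / (0.9·0.7826 + 0.25·0.2174) ≈ 0.9284
After 'pass': P(plant 1) = 0.9·0.9284 / (0.9·0.9284 + 0.25·0.0716) ≈ 0.9790

0.979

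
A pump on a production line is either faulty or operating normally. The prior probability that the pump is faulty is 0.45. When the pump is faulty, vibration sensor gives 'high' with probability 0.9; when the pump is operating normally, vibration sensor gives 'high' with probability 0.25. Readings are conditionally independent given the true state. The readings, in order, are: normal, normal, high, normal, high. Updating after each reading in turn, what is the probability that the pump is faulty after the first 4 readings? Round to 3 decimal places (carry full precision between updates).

0.007

After 'normal': P(faulty) = 0.1·0.4500 / (0.1·0.4500 + 0.75·0.5500) ≈ 0.0984
After 'normal': P(faulty) = 0.1·0.0984 / (0.1·0.0984 + 0.75·0.9016) ≈ 0.0143
After 'high': P(faulty) = 0.9·0.0143 / (0.9·0.0143 + 0.25·0.9857) ≈ 0.0498
After 'normal': P(faulty) = 0.1·0.0498 / (0.1·0.0498 + 0.75·0.9502) ≈ 0.0069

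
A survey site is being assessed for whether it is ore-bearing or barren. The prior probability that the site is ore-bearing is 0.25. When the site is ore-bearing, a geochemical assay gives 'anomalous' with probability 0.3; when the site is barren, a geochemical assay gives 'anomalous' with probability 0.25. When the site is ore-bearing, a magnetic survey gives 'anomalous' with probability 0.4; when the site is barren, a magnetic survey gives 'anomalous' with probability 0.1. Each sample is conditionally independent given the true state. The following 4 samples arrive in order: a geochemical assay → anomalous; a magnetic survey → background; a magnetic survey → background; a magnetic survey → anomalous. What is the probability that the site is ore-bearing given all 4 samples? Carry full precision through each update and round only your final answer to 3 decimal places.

0.416

After a geochemical assay='anomalous': P(ore) = 0.3·0.2500 / (0.3·0.2500 + 0.25·0.7500) ≈ 0.2857
After a magnetic survey='background': P(ore) = 0.6·0.2857 / (0.6·0.2857 + 0.9·0.7143) ≈ 0.2105
After a magnetic survey='background': P(ore) = 0.6·0.2105 / (0.6·0.2105 + 0.9·0.7895) ≈ 0.1509
After a magnetic survey='anomalous': P(ore) = 0.4·0.1509 / (0.4·0.1509 + 0.1·0.8491) ≈ 0.4156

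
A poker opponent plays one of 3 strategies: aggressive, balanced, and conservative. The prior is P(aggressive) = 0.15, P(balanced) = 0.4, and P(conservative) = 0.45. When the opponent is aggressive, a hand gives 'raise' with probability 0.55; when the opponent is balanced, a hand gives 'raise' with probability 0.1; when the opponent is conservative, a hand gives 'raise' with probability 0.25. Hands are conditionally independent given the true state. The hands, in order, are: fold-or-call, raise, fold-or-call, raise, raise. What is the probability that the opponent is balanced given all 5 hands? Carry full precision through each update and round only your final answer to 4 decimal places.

After 'fold-or-call': normaliser = 0.45·0.1500 + 0.9·0.4000 + 0.75·0.4500; P(aggressive) ≈ 0.0882, P(balanced) ≈ 0.4706, P(conservative) ≈ 0.4412
After 'raise': normaliser = 0.55·0.0882 + 0.1·0.4706 + 0.25·0.4412; P(aggressive) ≈ 0.2357, P(balanced) ≈ 0.2286, P(conservative) ≈ 0.5357
After 'fold-or-call': normaliser = 0.45·0.2357 + 0.9·0.2286 + 0.75·0.5357; P(aggressive) ≈ 0.1486, P(balanced) ≈ 0.2883, P(conservative) ≈ 0.5631
After 'raise': normaliser = 0.55·0.1486 + 0.1·0.2883 + 0.25·0.5631; P(aggressive) ≈ 0.3253, P(balanced) ≈ 0.1147, P(conservative) ≈ 0.5600
After 'raise': normaliser = 0.55·0.3253 + 0.1·0.1147 + 0.25·0.5600; P(aggressive) ≈ 0.5415, P(balanced) ≈ 0.0347, P(conservative) ≈ 0.4238

0.0347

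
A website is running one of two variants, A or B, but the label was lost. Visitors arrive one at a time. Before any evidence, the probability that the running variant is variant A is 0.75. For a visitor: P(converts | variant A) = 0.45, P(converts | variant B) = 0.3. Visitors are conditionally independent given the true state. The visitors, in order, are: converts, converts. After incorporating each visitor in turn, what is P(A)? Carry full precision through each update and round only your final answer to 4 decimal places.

After 'converts': P(A) = 0.45·0.7500 / (0.45·0.7500 + 0.3·0.2500) ≈ 0.8182
After 'converts': P(A) = 0.45·0.8182 / (0.45·0.8182 + 0.3·0.1818) ≈ 0.8710

0.8710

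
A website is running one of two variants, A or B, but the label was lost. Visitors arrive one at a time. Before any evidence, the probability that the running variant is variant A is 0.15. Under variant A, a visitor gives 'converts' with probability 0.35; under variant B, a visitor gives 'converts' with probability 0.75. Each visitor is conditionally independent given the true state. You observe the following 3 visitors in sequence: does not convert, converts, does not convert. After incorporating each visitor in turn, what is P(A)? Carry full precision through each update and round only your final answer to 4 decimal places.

After 'does not convert': P(A) = 0.65·0.1500 / (0.65·0.1500 + 0.25·0.8500) ≈ 0.3145
After 'converts': P(A) = 0.35·0.3145 / (0.35·0.3145 + 0.75·0.6855) ≈ 0.1764
After 'does not convert': P(A) = 0.65·0.1764 / (0.65·0.1764 + 0.25·0.8236) ≈ 0.3576

0.3576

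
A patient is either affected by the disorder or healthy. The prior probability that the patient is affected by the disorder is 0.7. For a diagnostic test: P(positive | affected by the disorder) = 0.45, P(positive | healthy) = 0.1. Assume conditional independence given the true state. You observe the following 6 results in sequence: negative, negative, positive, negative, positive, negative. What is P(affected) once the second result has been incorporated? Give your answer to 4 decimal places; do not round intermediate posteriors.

0.4656

Each posterior becomes the prior for the next update.
After 'negative': P(affected) = 0.55·0.7000 / (0.55·0.7000 + 0.9·0.3000) ≈ 0.5878
After 'negative': P(affected) = 0.55·0.5878 / (0.55·0.5878 + 0.9·0.4122) ≈ 0.4656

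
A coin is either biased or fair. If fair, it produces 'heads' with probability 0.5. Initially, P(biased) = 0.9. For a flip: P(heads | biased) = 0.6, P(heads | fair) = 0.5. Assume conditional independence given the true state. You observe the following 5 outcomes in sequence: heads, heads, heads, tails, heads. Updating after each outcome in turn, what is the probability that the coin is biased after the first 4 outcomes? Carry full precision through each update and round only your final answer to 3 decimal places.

After 'heads': P(biased) = 0.6·0.9000 / (0.6·0.9000 + 0.5·0.1000) ≈ 0.9153
After 'heads': P(biased) = 0.6·0.9153 / (0.6·0.9153 + 0.5·0.0847) ≈ 0.9284
After 'heads': P(biased) = 0.6·0.9284 / (0.6·0.9284 + 0.5·0.0716) ≈ 0.9396
After 'tails': P(biased) = 0.4·0.9396 / (0.4·0.9396 + 0.5·0.0604) ≈ 0.9256

0.926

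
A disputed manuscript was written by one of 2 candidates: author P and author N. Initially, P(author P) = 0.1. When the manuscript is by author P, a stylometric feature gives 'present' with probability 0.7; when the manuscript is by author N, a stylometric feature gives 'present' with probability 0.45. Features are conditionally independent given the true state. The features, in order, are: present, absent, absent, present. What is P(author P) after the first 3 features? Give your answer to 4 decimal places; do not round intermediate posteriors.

0.0489

After 'present': P(author P) = 0.7·0.1000 / (0.7·0.1000 + 0.45·0.9000) ≈ 0.1474
After 'absent': P(author P) = 0.3·0.1474 / (0.3·0.1474 + 0.55·0.8526) ≈ 0.0862
After 'absent': P(author P) = 0.3·0.0862 / (0.3·0.0862 + 0.55·0.9138) ≈ 0.0489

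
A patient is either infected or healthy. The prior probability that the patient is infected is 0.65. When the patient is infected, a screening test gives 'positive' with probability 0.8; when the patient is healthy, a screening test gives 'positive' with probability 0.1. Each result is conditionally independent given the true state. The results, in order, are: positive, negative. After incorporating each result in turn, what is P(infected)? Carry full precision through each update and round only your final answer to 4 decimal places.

0.7675

After 'positive': P(infected) = 0.8·0.6500 / (0.8·0.6500 + 0.1·0.3500) ≈ 0.9369
After 'negative': P(infected) = 0.2·0.9369 / (0.2·0.9369 + 0.9·0.0631) ≈ 0.7675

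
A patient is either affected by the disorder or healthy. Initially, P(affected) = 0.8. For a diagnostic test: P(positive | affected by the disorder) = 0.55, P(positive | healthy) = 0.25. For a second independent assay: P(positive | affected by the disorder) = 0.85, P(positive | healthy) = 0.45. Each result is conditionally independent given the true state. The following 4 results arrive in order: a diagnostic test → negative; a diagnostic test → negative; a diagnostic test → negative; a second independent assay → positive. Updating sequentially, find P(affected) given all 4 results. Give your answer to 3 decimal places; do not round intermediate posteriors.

0.620

After a diagnostic test='negative': P(affected) = 0.45·0.8000 / (0.45·0.8000 + 0.75·0.2000) ≈ 0.7059
After a diagnostic test='negative': P(affected) = 0.45·0.7059 / (0.45·0.7059 + 0.75·0.2941) ≈ 0.5902
After a diagnostic test='negative': P(affected) = 0.45·0.5902 / (0.45·0.5902 + 0.75·0.4098) ≈ 0.4635
After a second independent assay='positive': P(affected) = 0.85·0.4635 / (0.85·0.4635 + 0.45·0.5365) ≈ 0.6201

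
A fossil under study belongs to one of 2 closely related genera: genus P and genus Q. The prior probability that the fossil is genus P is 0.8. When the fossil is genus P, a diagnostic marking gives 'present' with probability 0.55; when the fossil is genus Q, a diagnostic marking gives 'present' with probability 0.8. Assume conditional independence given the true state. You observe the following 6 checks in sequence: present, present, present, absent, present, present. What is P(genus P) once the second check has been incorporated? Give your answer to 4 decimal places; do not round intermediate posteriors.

0.6541

Apply Bayes' rule sequentially, carrying P(genus P) forward.
After 'present': P(genus P) = 0.55·0.8000 / (0.55·0.8000 + 0.8·0.2000) ≈ 0.7333
After 'present': P(genus P) = 0.55·0.7333 / (0.55·0.7333 + 0.8·0.2667) ≈ 0.6541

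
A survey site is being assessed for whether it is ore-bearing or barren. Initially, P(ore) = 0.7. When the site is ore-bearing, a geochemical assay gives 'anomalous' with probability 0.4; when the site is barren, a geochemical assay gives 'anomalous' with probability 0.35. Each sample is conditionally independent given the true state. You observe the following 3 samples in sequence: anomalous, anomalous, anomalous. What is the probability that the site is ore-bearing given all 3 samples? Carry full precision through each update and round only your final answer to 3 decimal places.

0.777

After 'anomalous': P(ore) = 0.4·0.7000 / (0.4·0.7000 + 0.35·0.3000) ≈ 0.7273
After 'anomalous': P(ore) = 0.4·0.7273 / (0.4·0.7273 + 0.35·0.2727) ≈ 0.7529
After 'anomalous': P(ore) = 0.4·0.7529 / (0.4·0.7529 + 0.35·0.2471) ≈ 0.7769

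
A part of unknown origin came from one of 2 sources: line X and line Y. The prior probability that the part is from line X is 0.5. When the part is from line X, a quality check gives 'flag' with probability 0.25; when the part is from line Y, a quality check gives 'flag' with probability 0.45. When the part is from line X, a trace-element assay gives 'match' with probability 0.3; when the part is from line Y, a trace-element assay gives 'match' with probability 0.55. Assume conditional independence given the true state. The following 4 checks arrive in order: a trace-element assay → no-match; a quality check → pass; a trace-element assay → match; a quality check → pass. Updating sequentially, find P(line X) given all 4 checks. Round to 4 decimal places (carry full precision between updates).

0.6121

After a trace-element assay='no-match': P(line X) = 0.7·0.5000 / (0.7·0.5000 + 0.45·0.5000) ≈ 0.6087
After a quality check='pass': P(line X) = 0.75·0.6087 / (0.75·0.6087 + 0.55·0.3913) ≈ 0.6796
After a trace-element assay='match': P(line X) = 0.3·0.6796 / (0.3·0.6796 + 0.55·0.3204) ≈ 0.5364
After a quality check='pass': P(line X) = 0.75·0.5364 / (0.75·0.5364 + 0.55·0.4636) ≈ 0.6121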